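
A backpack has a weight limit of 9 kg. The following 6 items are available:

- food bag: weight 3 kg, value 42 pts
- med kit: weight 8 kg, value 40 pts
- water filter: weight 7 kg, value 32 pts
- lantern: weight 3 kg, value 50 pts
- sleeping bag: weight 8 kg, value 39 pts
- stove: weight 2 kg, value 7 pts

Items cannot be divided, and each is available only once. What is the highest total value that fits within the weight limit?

Check high-value combinations within 9 kg:
- food bag+lantern+stove: weight 3+3+2=8, value 42+50+7=99
- food bag+lantern: weight 3+3=6, value 42+50=92
- lantern+stove: weight 3+2=5, value 50+7=57
- lantern: weight 3, value 50
Best: 99 pts.

99 pts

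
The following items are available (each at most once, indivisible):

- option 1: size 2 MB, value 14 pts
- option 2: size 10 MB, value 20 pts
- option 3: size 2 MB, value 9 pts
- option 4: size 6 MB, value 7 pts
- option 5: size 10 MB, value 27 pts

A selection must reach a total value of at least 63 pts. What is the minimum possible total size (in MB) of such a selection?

24

Subsets with value ≥ 63, sorted by total size:
- option 1+option 2+option 3+option 5: size 24, value 70
- option 1+option 2+option 4+option 5: size 28, value 68
Minimum size: 24 MB.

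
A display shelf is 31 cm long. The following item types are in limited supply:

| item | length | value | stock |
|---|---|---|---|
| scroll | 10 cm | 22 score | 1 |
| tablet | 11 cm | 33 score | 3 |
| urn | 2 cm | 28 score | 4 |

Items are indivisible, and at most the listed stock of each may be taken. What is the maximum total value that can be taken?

Top feasible selections:
- 2×tablet + 4×urn: length 30, value 178
- 1×scroll + 1×tablet + 4×urn: length 29, value 167
Best: 178 score.

178 score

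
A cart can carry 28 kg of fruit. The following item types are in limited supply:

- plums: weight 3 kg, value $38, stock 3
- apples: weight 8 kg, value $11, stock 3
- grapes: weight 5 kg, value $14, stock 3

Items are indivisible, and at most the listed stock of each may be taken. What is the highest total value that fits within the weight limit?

$156

Best selections within weight 28 and stock limits:
- 3×plums + 3×grapes: weight 24, value 156
- 3×plums + 1×apples + 2×grapes: weight 27, value 153
Best: $156.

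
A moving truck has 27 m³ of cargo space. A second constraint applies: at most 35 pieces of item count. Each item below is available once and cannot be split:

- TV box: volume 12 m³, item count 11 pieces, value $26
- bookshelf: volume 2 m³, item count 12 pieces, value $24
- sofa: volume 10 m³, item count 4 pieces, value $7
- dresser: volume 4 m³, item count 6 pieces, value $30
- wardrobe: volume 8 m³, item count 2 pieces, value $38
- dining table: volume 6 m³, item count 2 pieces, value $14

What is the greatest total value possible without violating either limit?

Feasible sets respecting both limits:
- TV box+bookshelf+dresser+wardrobe: volume 26, item count 31, value 118
- bookshelf+dresser+wardrobe+dining table: volume 20, item count 22, value 106
- bookshelf+sofa+dresser+wardrobe: volume 24, item count 24, value 99
Best: $118.

$118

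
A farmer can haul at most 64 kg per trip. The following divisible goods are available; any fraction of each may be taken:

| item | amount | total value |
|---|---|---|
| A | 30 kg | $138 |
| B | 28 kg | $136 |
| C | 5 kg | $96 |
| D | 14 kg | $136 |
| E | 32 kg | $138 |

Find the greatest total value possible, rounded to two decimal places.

Take in order of value per unit:
- C (96/5 per unit): all 5 → value 96, running total 96.00
- D (136/14 per unit): all 14 → value 136, running total 232.00
- B (136/28 per unit): all 28 → value 136, running total 368.00
- A (138/30 per unit): 17 of 30 → value 17×138/30 = 78.2000, running total 446.20
Total 446.20.

446.20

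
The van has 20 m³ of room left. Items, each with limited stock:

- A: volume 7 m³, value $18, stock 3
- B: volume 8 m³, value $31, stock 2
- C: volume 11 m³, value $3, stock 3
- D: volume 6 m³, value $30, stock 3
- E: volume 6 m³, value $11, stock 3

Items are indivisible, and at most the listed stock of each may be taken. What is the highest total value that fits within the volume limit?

$91

Top feasible selections:
- 1×B + 2×D: volume 20, value 91
- 3×D: volume 18, value 90
- 1×A + 2×D: volume 19, value 78
- 1×B + 1×D + 1×E: volume 20, value 72
Best: $91.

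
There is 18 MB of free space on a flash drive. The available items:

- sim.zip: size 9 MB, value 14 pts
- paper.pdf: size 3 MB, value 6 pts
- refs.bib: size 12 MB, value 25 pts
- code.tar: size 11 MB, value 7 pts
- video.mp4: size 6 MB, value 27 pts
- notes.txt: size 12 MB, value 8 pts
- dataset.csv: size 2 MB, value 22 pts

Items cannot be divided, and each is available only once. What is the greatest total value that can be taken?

63 pts

Check high-value combinations within 18 MB:
- sim.zip+video.mp4+dataset.csv: size 9+6+2=17, value 14+27+22=63
- paper.pdf+video.mp4+dataset.csv: size 3+6+2=11, value 6+27+22=55
- paper.pdf+refs.bib+dataset.csv: size 3+12+2=17, value 6+25+22=53
Best: 63 pts.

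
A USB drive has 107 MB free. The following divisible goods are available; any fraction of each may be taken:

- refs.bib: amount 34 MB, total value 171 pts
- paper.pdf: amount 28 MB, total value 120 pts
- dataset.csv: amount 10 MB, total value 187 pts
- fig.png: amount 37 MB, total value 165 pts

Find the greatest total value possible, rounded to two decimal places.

634.43

Take in order of value per unit:
- dataset.csv (187/10 per unit): all 10 → value 187, running total 187.00
- refs.bib (171/34 per unit): all 34 → value 171, running total 358.00
- fig.png (165/37 per unit): all 37 → value 165, running total 523.00
- paper.pdf (120/28 per unit): 26 of 28 → value 26×120/28 = 111.4286, running total 634.43
Total 634.43.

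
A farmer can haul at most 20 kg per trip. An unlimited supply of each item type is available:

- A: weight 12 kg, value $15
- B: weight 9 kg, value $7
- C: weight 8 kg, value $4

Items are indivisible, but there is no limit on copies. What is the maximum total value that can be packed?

Best value-per-unit is A at 15/12; filling with it alone gives 1×15 = 15.
Optimal mix: 1×A + 1×C → weight 20, value 19.

$19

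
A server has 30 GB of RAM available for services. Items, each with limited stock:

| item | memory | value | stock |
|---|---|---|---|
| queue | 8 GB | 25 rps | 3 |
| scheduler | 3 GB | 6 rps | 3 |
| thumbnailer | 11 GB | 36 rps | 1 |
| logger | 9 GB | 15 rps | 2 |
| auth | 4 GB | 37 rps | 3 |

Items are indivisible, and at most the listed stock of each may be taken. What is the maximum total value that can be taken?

161 rps

Best selections within memory 30 and stock limits:
- 2×queue + 3×auth: memory 28, value 161
- 2×scheduler + 1×thumbnailer + 3×auth: memory 29, value 159
- 1×queue + 3×scheduler + 3×auth: memory 29, value 154
- 1×scheduler + 1×thumbnailer + 3×auth: memory 26, value 153
Best: 161 rps.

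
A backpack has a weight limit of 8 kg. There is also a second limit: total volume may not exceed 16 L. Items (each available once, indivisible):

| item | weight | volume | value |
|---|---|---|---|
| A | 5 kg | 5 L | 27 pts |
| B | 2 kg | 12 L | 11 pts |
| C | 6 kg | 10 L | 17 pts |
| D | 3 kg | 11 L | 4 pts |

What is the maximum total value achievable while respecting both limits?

Feasible sets respecting both limits:
- A+D: weight 8, volume 16, value 31
- A: weight 5, volume 5, value 27
- C: weight 6, volume 10, value 17
- B: weight 2, volume 12, value 11
Best: 31 pts.

31 pts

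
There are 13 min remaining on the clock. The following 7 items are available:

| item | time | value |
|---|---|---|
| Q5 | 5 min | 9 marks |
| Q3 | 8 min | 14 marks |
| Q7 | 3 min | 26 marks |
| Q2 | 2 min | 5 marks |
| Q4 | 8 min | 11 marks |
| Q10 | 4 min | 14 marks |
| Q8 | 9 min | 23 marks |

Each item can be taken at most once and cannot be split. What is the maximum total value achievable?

This is a 0/1 knapsack; check combinations near the capacity.
- Q5+Q7+Q10: time 5+3+4=12, value 9+26+14=49
- Q7+Q8: time 3+9=12, value 26+23=49
- Q7+Q2+Q10: time 3+2+4=9, value 26+5+14=45
- Q3+Q7+Q2: time 8+3+2=13, value 14+26+5=45
- Q7+Q2+Q4: time 3+2+8=13, value 26+5+11=42
Best: 49 marks.

49 marks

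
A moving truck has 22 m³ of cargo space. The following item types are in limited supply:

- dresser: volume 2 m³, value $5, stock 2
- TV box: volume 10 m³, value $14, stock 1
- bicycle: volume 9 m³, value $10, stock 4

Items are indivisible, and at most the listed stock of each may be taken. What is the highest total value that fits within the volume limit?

Top feasible selections:
- 2×dresser + 2×bicycle: volume 22, value 30
- 1×dresser + 1×TV box + 1×bicycle: volume 21, value 29
- 1×dresser + 2×bicycle: volume 20, value 25
Best: $30.

$30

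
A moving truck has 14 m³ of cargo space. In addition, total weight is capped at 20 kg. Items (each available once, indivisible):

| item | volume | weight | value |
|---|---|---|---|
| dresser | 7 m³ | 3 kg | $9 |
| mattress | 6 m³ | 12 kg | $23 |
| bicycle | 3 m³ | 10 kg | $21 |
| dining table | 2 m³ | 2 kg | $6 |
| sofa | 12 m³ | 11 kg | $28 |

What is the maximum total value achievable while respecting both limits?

Feasible sets respecting both limits:
- dresser+bicycle+dining table: volume 12, weight 15, value 36
- dining table+sofa: volume 14, weight 13, value 34
- dresser+mattress: volume 13, weight 15, value 32
Best: $36.

$36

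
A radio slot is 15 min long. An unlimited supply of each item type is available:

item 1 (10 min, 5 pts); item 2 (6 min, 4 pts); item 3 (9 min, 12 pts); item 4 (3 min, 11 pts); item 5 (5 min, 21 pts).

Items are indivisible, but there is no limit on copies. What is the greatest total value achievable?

Best value-per-unit is item 5 at 21/5, and filling with it alone uses duration 3×5=15. No mix of the others beats 3×21 = 63.

63 pts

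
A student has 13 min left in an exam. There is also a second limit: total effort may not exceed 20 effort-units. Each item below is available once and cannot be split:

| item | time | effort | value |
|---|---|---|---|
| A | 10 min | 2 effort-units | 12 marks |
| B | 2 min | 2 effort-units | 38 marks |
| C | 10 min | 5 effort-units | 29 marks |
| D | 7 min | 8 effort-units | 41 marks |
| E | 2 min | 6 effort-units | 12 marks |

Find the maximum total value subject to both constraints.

91 marks

Feasible sets respecting both limits:
- B+D+E: time 11, effort 16, value 91
- B+D: time 9, effort 10, value 79
- B+C: time 12, effort 7, value 67
Best: 91 marks.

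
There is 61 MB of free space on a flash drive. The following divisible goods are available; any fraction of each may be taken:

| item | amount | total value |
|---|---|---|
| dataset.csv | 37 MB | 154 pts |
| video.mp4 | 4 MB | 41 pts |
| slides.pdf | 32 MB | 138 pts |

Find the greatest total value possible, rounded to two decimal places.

Take in order of value per unit:
- video.mp4 (41/4 per unit): all 4 → value 41, running total 41.00
- slides.pdf (138/32 per unit): all 32 → value 138, running total 179.00
- dataset.csv (154/37 per unit): 25 of 37 → value 25×154/37 = 104.0541, running total 283.05
Total 283.05.

283.05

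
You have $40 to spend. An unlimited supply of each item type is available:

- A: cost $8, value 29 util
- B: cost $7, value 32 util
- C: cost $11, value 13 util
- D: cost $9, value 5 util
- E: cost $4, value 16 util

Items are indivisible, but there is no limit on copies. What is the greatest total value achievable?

176 util

Best value-per-unit is B at 32/7; filling with it alone gives 5×32 = 160.
Optimal mix: 5×B + 1×E → cost 39, value 176.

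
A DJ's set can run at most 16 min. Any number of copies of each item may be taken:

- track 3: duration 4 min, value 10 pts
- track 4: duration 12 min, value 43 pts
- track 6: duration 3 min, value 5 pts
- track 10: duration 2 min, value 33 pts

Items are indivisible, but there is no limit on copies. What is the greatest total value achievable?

264 pts

Best value-per-unit is track 10 at 33/2, and filling with it alone uses duration 8×2=16. No mix of the others beats 8×33 = 264.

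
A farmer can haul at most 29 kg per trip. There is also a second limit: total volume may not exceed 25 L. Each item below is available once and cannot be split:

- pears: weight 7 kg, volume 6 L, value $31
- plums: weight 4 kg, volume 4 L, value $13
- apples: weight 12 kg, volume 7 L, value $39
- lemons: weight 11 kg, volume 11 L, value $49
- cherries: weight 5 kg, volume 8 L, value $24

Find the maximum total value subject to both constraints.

$107

Feasible sets respecting both limits:
- pears+plums+apples+cherries: weight 28, volume 25, value 107
- pears+lemons+cherries: weight 23, volume 25, value 104
- plums+apples+lemons: weight 27, volume 22, value 101
- pears+apples+cherries: weight 24, volume 21, value 94
Best: $107.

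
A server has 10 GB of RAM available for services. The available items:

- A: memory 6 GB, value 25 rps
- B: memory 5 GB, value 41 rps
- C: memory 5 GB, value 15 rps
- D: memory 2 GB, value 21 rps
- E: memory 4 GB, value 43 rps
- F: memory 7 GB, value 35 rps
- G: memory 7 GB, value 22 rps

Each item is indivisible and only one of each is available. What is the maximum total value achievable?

84 rps

Check high-value combinations within 10 GB:
- B+E: memory 5+4=9, value 41+43=84
- A+E: memory 6+4=10, value 25+43=68
- D+E: memory 2+4=6, value 21+43=64
- B+D: memory 5+2=7, value 41+21=62
- C+E: memory 5+4=9, value 15+43=58
Best: 84 rps.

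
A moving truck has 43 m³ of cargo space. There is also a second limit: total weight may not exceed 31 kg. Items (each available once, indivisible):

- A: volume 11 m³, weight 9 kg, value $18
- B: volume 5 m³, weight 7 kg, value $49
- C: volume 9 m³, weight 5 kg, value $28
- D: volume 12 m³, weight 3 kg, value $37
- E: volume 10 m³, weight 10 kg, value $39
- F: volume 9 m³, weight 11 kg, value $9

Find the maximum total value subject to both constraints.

$153

Feasible sets respecting both limits:
- B+C+D+E: volume 36, weight 25, value 153
- A+B+D+E: volume 38, weight 29, value 143
- A+B+C+E: volume 35, weight 31, value 134
- B+D+E+F: volume 36, weight 31, value 134
Best: $153.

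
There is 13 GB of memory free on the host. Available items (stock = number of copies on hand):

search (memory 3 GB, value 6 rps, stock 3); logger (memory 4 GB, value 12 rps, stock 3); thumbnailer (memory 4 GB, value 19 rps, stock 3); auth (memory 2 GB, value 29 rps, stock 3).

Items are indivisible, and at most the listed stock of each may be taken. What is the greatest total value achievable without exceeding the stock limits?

Top feasible selections:
- 1×search + 1×thumbnailer + 3×auth: memory 13, value 112
- 1×thumbnailer + 3×auth: memory 10, value 106
Best: 112 rps.

112 rps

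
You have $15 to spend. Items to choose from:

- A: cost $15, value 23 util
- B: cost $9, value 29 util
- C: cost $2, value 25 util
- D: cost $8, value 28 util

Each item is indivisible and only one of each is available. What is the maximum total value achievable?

Check high-value combinations within $15:
- B+C: cost 9+2=11, value 29+25=54
- C+D: cost 2+8=10, value 25+28=53
- B: cost 9, value 29
Best: 54 util.

54 util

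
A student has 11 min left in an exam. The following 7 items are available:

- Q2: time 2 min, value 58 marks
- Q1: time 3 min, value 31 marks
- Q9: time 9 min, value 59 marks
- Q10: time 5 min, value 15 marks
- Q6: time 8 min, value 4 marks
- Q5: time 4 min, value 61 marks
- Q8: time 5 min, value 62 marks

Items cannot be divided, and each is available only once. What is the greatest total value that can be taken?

181 marks

Check high-value combinations within 11 min:
- Q2+Q5+Q8: time 2+4+5=11, value 58+61+62=181
- Q2+Q1+Q8: time 2+3+5=10, value 58+31+62=151
- Q2+Q1+Q5: time 2+3+4=9, value 58+31+61=150
Best: 181 marks.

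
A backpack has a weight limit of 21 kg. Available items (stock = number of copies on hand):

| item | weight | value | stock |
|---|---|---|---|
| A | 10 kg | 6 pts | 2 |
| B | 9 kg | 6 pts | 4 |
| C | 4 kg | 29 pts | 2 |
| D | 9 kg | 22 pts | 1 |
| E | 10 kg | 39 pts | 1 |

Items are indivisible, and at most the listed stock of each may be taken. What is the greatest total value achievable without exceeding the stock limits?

97 pts

Best selections within weight 21 and stock limits:
- 2×C + 1×E: weight 18, value 97
- 2×C + 1×D: weight 17, value 80
Best: 97 pts.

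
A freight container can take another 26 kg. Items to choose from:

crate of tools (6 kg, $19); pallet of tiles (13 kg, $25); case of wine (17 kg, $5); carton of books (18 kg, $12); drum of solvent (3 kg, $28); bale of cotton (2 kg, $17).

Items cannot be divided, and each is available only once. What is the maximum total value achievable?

$89

This is a 0/1 knapsack; check combinations near the capacity.
- crate of tools+pallet of tiles+drum of solvent+bale of cotton: weight 6+13+3+2=24, value 19+25+28+17=89
- crate of tools+pallet of tiles+drum of solvent: weight 6+13+3=22, value 19+25+28=72
- pallet of tiles+drum of solvent+bale of cotton: weight 13+3+2=18, value 25+28+17=70
- crate of tools+drum of solvent+bale of cotton: weight 6+3+2=11, value 19+28+17=64
Best: $89.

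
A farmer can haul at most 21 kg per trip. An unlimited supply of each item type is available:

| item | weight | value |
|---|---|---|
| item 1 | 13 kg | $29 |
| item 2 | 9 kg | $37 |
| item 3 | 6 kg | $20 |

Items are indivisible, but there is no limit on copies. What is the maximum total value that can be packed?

$77

Best value-per-unit is item 2 at 37/9; filling with it alone gives 2×37 = 74.
Optimal mix: 1×item 2 + 2×item 3 → weight 21, value 77.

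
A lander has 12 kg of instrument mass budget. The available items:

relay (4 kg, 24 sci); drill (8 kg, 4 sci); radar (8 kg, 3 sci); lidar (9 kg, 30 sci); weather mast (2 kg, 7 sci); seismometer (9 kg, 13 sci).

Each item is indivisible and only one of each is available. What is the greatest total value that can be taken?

Check high-value combinations within 12 kg:
- lidar+weather mast: mass 9+2=11, value 30+7=37
- relay+weather mast: mass 4+2=6, value 24+7=31
- lidar: mass 9, value 30
Best: 37 sci.

37 sci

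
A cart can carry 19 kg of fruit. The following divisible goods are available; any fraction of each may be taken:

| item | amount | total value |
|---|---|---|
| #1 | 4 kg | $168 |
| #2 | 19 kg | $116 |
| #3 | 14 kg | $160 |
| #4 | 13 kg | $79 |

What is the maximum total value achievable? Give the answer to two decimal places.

334.11

Take in order of value per unit:
- #1 (168/4 per unit): all 4 → value 168, running total 168.00
- #3 (160/14 per unit): all 14 → value 160, running total 328.00
- #2 (116/19 per unit): 1 of 19 → value 1×116/19 = 6.1053, running total 334.11
Total 334.11.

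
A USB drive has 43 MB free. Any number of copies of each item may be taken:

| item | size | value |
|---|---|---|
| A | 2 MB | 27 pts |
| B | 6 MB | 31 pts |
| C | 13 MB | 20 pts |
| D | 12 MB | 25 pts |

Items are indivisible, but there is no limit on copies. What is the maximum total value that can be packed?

567 pts

Best value-per-unit is A at 27/2, and filling with it alone uses size 21×2=42. No mix of the others beats 21×27 = 567.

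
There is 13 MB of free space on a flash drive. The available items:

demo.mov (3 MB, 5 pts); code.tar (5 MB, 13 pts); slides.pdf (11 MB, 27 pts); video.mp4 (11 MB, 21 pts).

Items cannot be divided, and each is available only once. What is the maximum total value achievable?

27 pts

Check high-value combinations within 13 MB:
- slides.pdf: size 11, value 27
- video.mp4: size 11, value 21
- demo.mov+code.tar: size 3+5=8, value 5+13=18
- code.tar: size 5, value 13
Best: 27 pts.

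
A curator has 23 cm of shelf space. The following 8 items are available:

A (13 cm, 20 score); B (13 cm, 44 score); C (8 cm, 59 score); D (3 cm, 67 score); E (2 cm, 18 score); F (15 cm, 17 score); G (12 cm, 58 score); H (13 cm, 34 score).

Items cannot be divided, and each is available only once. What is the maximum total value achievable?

184 score

Check high-value combinations within 23 cm:
- C+D+G: length 8+3+12=23, value 59+67+58=184
- C+D+E: length 8+3+2=13, value 59+67+18=144
- D+E+G: length 3+2+12=17, value 67+18+58=143
- C+E+G: length 8+2+12=22, value 59+18+58=135
Best: 184 score.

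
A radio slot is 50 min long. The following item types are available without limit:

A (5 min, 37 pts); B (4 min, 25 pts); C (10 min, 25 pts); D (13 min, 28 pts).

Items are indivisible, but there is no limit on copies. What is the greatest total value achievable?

Best value-per-unit is A at 37/5, and filling with it alone uses duration 10×5=50. No mix of the others beats 10×37 = 370.

370 pts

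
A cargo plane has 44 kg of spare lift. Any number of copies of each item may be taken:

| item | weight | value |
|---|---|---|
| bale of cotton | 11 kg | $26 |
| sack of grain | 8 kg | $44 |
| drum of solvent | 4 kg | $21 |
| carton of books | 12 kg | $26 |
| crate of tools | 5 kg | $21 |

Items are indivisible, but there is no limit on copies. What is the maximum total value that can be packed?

$241

Best value-per-unit is sack of grain at 44/8; filling with it alone gives 5×44 = 220.
Optimal mix: 5×sack of grain + 1×drum of solvent → weight 44, value 241.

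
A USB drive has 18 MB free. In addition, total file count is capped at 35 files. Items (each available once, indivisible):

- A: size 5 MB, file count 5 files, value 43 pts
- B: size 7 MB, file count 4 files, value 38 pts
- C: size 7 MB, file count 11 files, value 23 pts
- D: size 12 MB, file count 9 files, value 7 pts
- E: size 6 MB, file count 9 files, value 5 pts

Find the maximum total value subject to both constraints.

86 pts

Feasible sets respecting both limits:
- A+B+E: size 18, file count 18, value 86
- A+B: size 12, file count 9, value 81
- A+C+E: size 18, file count 25, value 71
Best: 86 pts.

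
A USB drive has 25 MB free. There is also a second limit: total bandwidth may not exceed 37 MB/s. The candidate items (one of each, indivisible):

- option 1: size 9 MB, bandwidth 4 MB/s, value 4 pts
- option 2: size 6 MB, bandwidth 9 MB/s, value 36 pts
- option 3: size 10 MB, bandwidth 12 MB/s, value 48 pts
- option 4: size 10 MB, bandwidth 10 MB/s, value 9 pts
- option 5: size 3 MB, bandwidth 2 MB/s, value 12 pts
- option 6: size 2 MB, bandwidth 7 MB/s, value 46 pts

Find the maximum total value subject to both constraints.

Feasible sets respecting both limits:
- option 2+option 3+option 5+option 6: size 21, bandwidth 30, value 142
- option 2+option 3+option 6: size 18, bandwidth 28, value 130
- option 3+option 4+option 5+option 6: size 25, bandwidth 31, value 115
- option 1+option 3+option 5+option 6: size 24, bandwidth 25, value 110
Best: 142 pts.

142 pts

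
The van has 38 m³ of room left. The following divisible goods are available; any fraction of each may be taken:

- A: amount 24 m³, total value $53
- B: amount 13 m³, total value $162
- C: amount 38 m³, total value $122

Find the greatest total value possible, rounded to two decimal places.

Take in order of value per unit:
- B (162/13 per unit): all 13 → value 162, running total 162.00
- C (122/38 per unit): 25 of 38 → value 25×122/38 = 80.2632, running total 242.26
Total 242.26.

242.26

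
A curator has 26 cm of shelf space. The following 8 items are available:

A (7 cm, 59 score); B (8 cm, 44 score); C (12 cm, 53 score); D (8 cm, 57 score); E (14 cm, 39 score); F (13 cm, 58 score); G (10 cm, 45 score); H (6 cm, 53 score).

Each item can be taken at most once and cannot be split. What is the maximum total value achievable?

170 score

Check high-value combinations within 26 cm:
- A+F+H: length 7+13+6=26, value 59+58+53=170
- A+D+H: length 7+8+6=21, value 59+57+53=169
- A+C+H: length 7+12+6=25, value 59+53+53=165
Best: 170 score.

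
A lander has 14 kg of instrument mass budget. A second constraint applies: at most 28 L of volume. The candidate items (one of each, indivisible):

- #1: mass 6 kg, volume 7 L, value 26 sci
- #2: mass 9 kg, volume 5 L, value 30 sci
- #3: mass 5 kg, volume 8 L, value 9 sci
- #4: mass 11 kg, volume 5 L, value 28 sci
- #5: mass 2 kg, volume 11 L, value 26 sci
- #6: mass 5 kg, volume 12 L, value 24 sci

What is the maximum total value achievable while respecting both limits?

61 sci

Feasible sets respecting both limits:
- #1+#3+#5: mass 13, volume 26, value 61
- #2+#5: mass 11, volume 16, value 56
- #4+#5: mass 13, volume 16, value 54
- #2+#6: mass 14, volume 17, value 54
Best: 61 sci.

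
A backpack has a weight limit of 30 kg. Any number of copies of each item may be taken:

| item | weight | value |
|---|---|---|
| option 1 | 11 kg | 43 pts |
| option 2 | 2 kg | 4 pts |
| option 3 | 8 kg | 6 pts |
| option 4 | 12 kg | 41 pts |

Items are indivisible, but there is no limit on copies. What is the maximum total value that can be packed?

102 pts

Best value-per-unit is option 1 at 43/11; filling with it alone gives 2×43 = 86.
Optimal mix: 2×option 1 + 4×option 2 → weight 30, value 102.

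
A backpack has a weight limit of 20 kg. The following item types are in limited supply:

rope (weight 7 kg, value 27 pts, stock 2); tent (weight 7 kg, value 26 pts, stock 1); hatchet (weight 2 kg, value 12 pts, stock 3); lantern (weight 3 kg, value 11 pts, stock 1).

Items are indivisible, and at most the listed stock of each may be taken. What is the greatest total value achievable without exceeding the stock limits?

Best selections within weight 20 and stock limits:
- 2×rope + 3×hatchet: weight 20, value 90
- 1×rope + 1×tent + 3×hatchet: weight 20, value 89
Best: 90 pts.

90 pts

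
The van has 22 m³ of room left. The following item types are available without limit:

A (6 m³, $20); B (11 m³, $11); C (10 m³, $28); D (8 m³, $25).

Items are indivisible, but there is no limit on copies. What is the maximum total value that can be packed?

Best value-per-unit is A at 20/6; filling with it alone gives 3×20 = 60.
Optimal mix: 1×A + 2×D → volume 22, value 70.

$70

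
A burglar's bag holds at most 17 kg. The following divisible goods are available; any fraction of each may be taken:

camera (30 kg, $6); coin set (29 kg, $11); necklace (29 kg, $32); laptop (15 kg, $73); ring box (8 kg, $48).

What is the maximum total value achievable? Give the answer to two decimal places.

91.80

Take in order of value per unit:
- ring box (48/8 per unit): all 8 → value 48, running total 48.00
- laptop (73/15 per unit): 9 of 15 → value 9×73/15 = 43.8000, running total 91.80
Total 91.80.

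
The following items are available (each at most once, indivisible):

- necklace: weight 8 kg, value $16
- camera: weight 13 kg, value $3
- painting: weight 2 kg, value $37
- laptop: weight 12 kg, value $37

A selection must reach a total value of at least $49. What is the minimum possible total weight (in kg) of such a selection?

Subsets with value ≥ 49, sorted by total weight:
- necklace+painting: weight 10, value 53
- painting+laptop: weight 14, value 74
- necklace+laptop: weight 20, value 53
- necklace+painting+laptop: weight 22, value 90
Minimum weight: 10 kg.

10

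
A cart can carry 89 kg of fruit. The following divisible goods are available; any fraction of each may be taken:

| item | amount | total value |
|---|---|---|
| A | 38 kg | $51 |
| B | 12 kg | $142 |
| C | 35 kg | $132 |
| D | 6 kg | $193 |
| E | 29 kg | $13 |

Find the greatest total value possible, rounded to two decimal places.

Take in order of value per unit:
- D (193/6 per unit): all 6 → value 193, running total 193.00
- B (142/12 per unit): all 12 → value 142, running total 335.00
- C (132/35 per unit): all 35 → value 132, running total 467.00
- A (51/38 per unit): 36 of 38 → value 36×51/38 = 48.3158, running total 515.32
Total 515.32.

515.32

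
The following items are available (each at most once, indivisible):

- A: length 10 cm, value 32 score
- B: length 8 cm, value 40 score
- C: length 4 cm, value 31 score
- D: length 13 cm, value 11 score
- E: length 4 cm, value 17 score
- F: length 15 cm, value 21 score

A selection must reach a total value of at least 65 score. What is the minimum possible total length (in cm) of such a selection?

12

Subsets with value ≥ 65, sorted by total length:
- B+C: length 12, value 71
- B+C+E: length 16, value 88
- A+C+E: length 18, value 80
Minimum length: 12 cm.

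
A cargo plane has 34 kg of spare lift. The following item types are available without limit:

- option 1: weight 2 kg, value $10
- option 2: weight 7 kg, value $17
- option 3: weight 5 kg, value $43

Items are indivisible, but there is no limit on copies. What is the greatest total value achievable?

$278

Best value-per-unit is option 3 at 43/5; filling with it alone gives 6×43 = 258.
Optimal mix: 2×option 1 + 6×option 3 → weight 34, value 278.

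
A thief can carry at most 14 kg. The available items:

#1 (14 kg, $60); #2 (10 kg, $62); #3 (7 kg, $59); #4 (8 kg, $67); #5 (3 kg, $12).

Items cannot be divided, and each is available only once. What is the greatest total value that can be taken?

This is a 0/1 knapsack; check combinations near the capacity.
- #4+#5: weight 8+3=11, value 67+12=79
- #2+#5: weight 10+3=13, value 62+12=74
- #3+#5: weight 7+3=10, value 59+12=71
Best: $79.

$79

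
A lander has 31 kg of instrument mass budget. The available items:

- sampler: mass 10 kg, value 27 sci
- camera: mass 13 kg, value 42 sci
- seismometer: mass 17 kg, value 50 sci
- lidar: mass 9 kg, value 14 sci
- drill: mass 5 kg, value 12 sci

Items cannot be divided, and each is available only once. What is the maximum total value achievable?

This is a 0/1 knapsack; check combinations near the capacity.
- camera+seismometer: mass 13+17=30, value 42+50=92
- sampler+camera+drill: mass 10+13+5=28, value 27+42+12=81
- sampler+seismometer: mass 10+17=27, value 27+50=77
- seismometer+lidar+drill: mass 17+9+5=31, value 50+14+12=76
- sampler+camera: mass 10+13=23, value 27+42=69
Best: 92 sci.

92 sci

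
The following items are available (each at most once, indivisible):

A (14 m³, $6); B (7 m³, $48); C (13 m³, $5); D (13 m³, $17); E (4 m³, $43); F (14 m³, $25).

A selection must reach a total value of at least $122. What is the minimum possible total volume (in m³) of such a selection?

38

Subsets with value ≥ 122, sorted by total volume:
- B+D+E+F: volume 38, value 133
- A+B+E+F: volume 39, value 122
- B+C+D+E+F: volume 51, value 138
- A+B+D+E+F: volume 52, value 139
Minimum volume: 38 m³.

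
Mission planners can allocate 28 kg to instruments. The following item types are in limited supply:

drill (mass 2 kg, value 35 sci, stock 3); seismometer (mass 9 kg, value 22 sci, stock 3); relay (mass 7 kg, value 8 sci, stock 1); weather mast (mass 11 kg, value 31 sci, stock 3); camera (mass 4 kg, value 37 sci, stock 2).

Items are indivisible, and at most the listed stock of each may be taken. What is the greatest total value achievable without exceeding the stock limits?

Top feasible selections:
- 3×drill + 1×weather mast + 2×camera: mass 25, value 210
- 3×drill + 1×seismometer + 2×camera: mass 23, value 201
Best: 210 sci.

210 sci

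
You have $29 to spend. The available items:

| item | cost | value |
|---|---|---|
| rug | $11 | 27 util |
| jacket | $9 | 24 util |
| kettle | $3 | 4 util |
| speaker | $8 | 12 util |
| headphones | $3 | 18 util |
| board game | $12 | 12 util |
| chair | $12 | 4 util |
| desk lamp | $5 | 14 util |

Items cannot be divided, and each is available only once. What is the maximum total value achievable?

83 util

Check high-value combinations within $29:
- rug+jacket+headphones+desk lamp: cost 11+9+3+5=28, value 27+24+18+14=83
- rug+jacket+kettle+headphones: cost 11+9+3+3=26, value 27+24+4+18=73
- jacket+kettle+speaker+headphones+desk lamp: cost 9+3+8+3+5=28, value 24+4+12+18+14=72
Best: 83 util.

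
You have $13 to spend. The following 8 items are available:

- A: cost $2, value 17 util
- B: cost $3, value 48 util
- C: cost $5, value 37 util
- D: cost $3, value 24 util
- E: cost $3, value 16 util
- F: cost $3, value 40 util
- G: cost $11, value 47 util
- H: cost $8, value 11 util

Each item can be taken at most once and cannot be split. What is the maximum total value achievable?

This is a 0/1 knapsack; check combinations near the capacity.
- A+B+C+F: cost 2+3+5+3=13, value 17+48+37+40=142
- A+B+D+F: cost 2+3+3+3=11, value 17+48+24+40=129
- B+D+E+F: cost 3+3+3+3=12, value 48+24+16+40=128
- A+B+C+D: cost 2+3+5+3=13, value 17+48+37+24=126
Best: 142 util.

142 util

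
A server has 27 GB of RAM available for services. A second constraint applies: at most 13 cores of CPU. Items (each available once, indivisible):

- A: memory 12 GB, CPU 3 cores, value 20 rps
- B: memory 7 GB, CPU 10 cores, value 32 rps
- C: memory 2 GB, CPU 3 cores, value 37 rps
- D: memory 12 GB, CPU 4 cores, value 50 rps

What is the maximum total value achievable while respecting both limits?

Feasible sets respecting both limits:
- A+C+D: memory 26, CPU 10, value 107
- C+D: memory 14, CPU 7, value 87
- A+D: memory 24, CPU 7, value 70
Best: 107 rps.

107 rps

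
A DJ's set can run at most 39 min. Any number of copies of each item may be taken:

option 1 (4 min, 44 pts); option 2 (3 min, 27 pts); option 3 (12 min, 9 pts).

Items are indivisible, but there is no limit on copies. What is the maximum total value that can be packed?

Best value-per-unit is option 1 at 44/4; filling with it alone gives 9×44 = 396.
Optimal mix: 9×option 1 + 1×option 2 → duration 39, value 423.

423 pts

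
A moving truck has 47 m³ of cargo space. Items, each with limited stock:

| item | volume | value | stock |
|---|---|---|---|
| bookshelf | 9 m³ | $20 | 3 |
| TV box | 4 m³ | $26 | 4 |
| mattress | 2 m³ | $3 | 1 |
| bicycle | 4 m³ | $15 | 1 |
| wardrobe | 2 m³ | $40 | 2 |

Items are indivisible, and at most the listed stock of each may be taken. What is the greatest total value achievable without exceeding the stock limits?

$244

Top feasible selections:
- 3×bookshelf + 4×TV box + 2×wardrobe: volume 47, value 244
- 2×bookshelf + 4×TV box + 1×mattress + 1×bicycle + 2×wardrobe: volume 44, value 242
- 2×bookshelf + 4×TV box + 1×bicycle + 2×wardrobe: volume 42, value 239
Best: $244.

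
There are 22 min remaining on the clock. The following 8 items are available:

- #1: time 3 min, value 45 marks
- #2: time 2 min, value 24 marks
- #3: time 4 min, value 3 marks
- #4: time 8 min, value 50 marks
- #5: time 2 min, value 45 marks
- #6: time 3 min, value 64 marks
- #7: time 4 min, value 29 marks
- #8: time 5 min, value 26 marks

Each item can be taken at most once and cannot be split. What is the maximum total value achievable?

257 marks

This is a 0/1 knapsack; check combinations near the capacity.
- #1+#2+#4+#5+#6+#7: time 3+2+8+2+3+4=22, value 45+24+50+45+64+29=257
- #1+#2+#5+#6+#7+#8: time 3+2+2+3+4+5=19, value 45+24+45+64+29+26=233
- #1+#4+#5+#6+#7: time 3+8+2+3+4=20, value 45+50+45+64+29=233
- #1+#2+#3+#4+#5+#6: time 3+2+4+8+2+3=22, value 45+24+3+50+45+64=231
- #1+#4+#5+#6+#8: time 3+8+2+3+5=21, value 45+50+45+64+26=230
Best: 257 marks.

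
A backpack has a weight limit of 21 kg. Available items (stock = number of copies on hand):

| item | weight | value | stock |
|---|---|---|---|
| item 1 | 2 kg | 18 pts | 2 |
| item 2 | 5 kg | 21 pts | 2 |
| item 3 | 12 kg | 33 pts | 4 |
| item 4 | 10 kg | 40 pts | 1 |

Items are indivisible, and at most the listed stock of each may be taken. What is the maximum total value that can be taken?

Top feasible selections:
- 2×item 1 + 1×item 2 + 1×item 4: weight 19, value 97
- 2×item 1 + 1×item 2 + 1×item 3: weight 21, value 90
- 2×item 2 + 1×item 4: weight 20, value 82
- 1×item 1 + 1×item 2 + 1×item 4: weight 17, value 79
Best: 97 pts.

97 pts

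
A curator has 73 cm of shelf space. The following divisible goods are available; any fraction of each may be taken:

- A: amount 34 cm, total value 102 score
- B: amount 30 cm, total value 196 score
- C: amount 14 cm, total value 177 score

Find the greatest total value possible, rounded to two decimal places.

Take in order of value per unit:
- C (177/14 per unit): all 14 → value 177, running total 177.00
- B (196/30 per unit): all 30 → value 196, running total 373.00
- A (102/34 per unit): 29 of 34 → value 29×102/34 = 87.0000, running total 460.00
Total 460.00.

460.00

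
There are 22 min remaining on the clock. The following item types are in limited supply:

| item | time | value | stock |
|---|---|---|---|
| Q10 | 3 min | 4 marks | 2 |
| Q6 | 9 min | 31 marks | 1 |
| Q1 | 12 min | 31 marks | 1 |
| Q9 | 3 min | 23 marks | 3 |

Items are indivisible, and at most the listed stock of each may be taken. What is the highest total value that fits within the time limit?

104 marks

Best selections within time 22 and stock limits:
- 1×Q10 + 1×Q6 + 3×Q9: time 21, value 104
- 1×Q6 + 3×Q9: time 18, value 100
- 1×Q1 + 3×Q9: time 21, value 100
- 2×Q10 + 1×Q6 + 2×Q9: time 21, value 85
Best: 104 marks.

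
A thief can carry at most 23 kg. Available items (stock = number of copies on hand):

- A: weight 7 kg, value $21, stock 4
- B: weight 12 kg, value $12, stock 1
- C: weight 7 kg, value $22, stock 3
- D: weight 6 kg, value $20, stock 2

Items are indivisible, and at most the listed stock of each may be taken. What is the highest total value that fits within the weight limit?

Best selections within weight 23 and stock limits:
- 3×C: weight 21, value 66
- 1×A + 2×C: weight 21, value 65
- 2×C + 1×D: weight 20, value 64
- 2×A + 1×C: weight 21, value 64
Best: $66.

$66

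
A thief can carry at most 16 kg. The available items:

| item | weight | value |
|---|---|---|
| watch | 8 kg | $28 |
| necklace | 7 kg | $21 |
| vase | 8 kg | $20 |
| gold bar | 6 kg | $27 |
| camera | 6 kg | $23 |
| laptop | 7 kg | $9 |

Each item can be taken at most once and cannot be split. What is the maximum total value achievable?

$55

Check high-value combinations within 16 kg:
- watch+gold bar: weight 8+6=14, value 28+27=55
- watch+camera: weight 8+6=14, value 28+23=51
- gold bar+camera: weight 6+6=12, value 27+23=50
Best: $55.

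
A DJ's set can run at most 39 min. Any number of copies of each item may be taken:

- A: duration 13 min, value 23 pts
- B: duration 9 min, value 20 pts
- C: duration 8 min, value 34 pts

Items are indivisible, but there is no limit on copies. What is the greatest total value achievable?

136 pts

Best value-per-unit is C at 34/8, and filling with it alone uses duration 4×8=32. No mix of the others beats 4×34 = 136.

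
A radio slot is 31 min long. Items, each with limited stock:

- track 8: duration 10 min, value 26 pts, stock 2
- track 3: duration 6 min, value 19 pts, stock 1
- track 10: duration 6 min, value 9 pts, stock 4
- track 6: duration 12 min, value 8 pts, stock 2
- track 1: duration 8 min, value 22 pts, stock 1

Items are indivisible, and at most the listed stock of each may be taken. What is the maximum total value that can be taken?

Best selections within duration 31 and stock limits:
- 1×track 8 + 1×track 3 + 1×track 10 + 1×track 1: duration 30, value 76
- 2×track 8 + 1×track 1: duration 28, value 74
Best: 76 pts.

76 pts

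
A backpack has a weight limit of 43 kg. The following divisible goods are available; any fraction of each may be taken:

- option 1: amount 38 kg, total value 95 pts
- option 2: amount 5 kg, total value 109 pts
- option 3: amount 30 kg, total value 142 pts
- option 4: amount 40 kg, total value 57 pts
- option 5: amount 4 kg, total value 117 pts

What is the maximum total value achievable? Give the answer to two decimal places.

378.00

Take in order of value per unit:
- option 5 (117/4 per unit): all 4 → value 117, running total 117.00
- option 2 (109/5 per unit): all 5 → value 109, running total 226.00
- option 3 (142/30 per unit): all 30 → value 142, running total 368.00
- option 1 (95/38 per unit): 4 of 38 → value 4×95/38 = 10.0000, running total 378.00
Total 378.00.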